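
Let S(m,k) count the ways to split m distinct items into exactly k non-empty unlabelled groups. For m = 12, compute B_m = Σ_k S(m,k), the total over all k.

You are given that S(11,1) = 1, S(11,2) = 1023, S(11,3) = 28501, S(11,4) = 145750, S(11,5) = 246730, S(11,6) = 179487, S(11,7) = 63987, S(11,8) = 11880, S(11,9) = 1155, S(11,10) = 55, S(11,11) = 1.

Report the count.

r12: T_12,1=1×1+0=1; T_12,2=2×1023+1=2047; T_12,3=3×28501+1023=86526; T_12,4=4×145750+28501=611501; T_12,5=5×246730+145750=1379400; T_12,6=6×179487+246730=1323652; T_12,7=7×63987+179487=627396; T_12,8=8×11880+63987=159027; T_12,9=9×1155+11880=22275; T_12,10=10×55+1155=1705; T_12,11=11×1+55=66; T_12,12=12×0+1=1
B_12 = ΣS(12,k) = 1+2047+86526+611501+1379400+1323652+627396+159027+22275+1705+66+1 = 4213597

4213597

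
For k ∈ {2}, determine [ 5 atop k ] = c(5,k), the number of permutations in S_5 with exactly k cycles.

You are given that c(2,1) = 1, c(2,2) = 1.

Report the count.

r3: T_3,1=2×1+0=2; T_3,2=2×1+1=3
r4: T_4,1=3×2+0=6; T_4,2=3×3+2=11
r5: T_5,2=4×11+6=50
Read c(5,2) = 50.

50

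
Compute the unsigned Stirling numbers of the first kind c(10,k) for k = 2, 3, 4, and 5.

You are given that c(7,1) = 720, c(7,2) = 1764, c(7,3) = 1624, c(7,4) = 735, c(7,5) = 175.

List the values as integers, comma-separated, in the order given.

[8] T[8,1]:7*720+0=5040 · T[8,2]:7*1764+720=13068 · T[8,3]:7*1624+1764=13132 · T[8,4]:7*735+1624=6769 · T[8,5]:7*175+735=1960
[9] T[9,1]:8*5040+0=40320 · T[9,2]:8*13068+5040=109584 · T[9,3]:8*13132+13068=118124 · T[9,4]:8*6769+13132=67284 · T[9,5]:8*1960+6769=22449
[10] T[10,2]:9*109584+40320=1026576 · T[10,3]:9*118124+109584=1172700 · T[10,4]:9*67284+118124=723680 · T[10,5]:9*22449+67284=269325
Read c(10,2) = 1026576, c(10,3) = 1172700, c(10,4) = 723680, c(10,5) = 269325.

1026576, 1172700, 723680, 269325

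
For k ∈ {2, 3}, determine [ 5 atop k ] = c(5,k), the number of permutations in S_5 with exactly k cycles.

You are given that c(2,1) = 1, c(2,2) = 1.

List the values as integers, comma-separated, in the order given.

50, 35

row 3: T[3][1]=2·1+0=2  T[3][2]=2·1+1=3  T[3][3]=2·0+1=1
row 4: T[4][1]=3·2+0=6  T[4][2]=3·3+2=11  T[4][3]=3·1+3=6
row 5: T[5][2]=4·11+6=50  T[5][3]=4·6+11=35
Read c(5,2) = 50, c(5,3) = 35.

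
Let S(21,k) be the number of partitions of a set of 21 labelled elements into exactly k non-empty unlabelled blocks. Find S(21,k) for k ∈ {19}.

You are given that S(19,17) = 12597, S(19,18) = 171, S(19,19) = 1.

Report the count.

19285

@20  (20,18):171·18+12597→15675, (20,19):1·19+171→190
@21  (21,19):190·19+15675→19285
Read S(21,19) = 19285.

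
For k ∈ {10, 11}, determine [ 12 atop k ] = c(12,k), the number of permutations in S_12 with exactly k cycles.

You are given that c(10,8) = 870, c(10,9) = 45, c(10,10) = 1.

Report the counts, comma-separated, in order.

[11] T[11,9]:10*45+870=1320 · T[11,10]:10*1+45=55 · T[11,11]:10*0+1=1
[12] T[12,10]:11*55+1320=1925 · T[12,11]:11*1+55=66
Read c(12,10) = 1925, c(12,11) = 66.

1925, 66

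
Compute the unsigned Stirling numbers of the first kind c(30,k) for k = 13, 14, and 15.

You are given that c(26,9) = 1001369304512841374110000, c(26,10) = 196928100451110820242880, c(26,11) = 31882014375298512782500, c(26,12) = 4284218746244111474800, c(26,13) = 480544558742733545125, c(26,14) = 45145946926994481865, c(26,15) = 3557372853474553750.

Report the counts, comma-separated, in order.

796974693974455191377937300, 88776380550648116217781890, 8459574446076318147830625

@27  (27,10):196928100451110820242880·26+1001369304512841374110000→6121499916241722700424880, (27,11):31882014375298512782500·26+196928100451110820242880→1025860474208872152587880, (27,12):4284218746244111474800·26+31882014375298512782500→143271701777645411127300, (27,13):480544558742733545125·26+4284218746244111474800→16778377273555183648050, (27,14):45145946926994481865·26+480544558742733545125→1654339178844590073615, (27,15):3557372853474553750·26+45145946926994481865→137637641117332879365
@28  (28,11):1025860474208872152587880·27+6121499916241722700424880→33819732719881270820297640, (28,12):143271701777645411127300·27+1025860474208872152587880→4894196422205298253024980, (28,13):16778377273555183648050·27+143271701777645411127300→596287888163635369624650, (28,14):1654339178844590073615·27+16778377273555183648050→61445535102359115635655, (28,15):137637641117332879365·27+1654339178844590073615→5370555489012577816470
@29  (29,12):4894196422205298253024980·28+33819732719881270820297640→170857232541629621904997080, (29,13):596287888163635369624650·28+4894196422205298253024980→21590257290787088602515180, (29,14):61445535102359115635655·28+596287888163635369624650→2316762871029690607422990, (29,15):5370555489012577816470·28+61445535102359115635655→211821088794711294496815
@30  (30,13):21590257290787088602515180·29+170857232541629621904997080→796974693974455191377937300, (30,14):2316762871029690607422990·29+21590257290787088602515180→88776380550648116217781890, (30,15):211821088794711294496815·29+2316762871029690607422990→8459574446076318147830625
Read c(30,13) = 796974693974455191377937300, c(30,14) = 88776380550648116217781890, c(30,15) = 8459574446076318147830625.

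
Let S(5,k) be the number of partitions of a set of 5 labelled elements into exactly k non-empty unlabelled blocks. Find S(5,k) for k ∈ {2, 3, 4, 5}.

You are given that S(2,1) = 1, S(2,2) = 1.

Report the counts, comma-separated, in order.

r3: T_3,1=1×1+0=1; T_3,2=2×1+1=3; T_3,3=3×0+1=1
r4: T_4,1=1×1+0=1; T_4,2=2×3+1=7; T_4,3=3×1+3=6; T_4,4=4×0+1=1
r5: T_5,2=2×7+1=15; T_5,3=3×6+7=25; T_5,4=4×1+6=10; T_5,5=5×0+1=1
Read S(5,2) = 15, S(5,3) = 25, S(5,4) = 10, S(5,5) = 1.

15, 25, 10, 1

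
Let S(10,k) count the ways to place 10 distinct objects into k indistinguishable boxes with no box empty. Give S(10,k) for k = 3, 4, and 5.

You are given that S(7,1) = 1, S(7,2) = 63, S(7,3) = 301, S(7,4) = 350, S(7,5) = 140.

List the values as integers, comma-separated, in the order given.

i=8: T(8,1)=0+1·1=1 | T(8,2)=1+2·63=127 | T(8,3)=63+3·301=966 | T(8,4)=301+4·350=1701 | T(8,5)=350+5·140=1050
i=9: T(9,2)=1+2·127=255 | T(9,3)=127+3·966=3025 | T(9,4)=966+4·1701=7770 | T(9,5)=1701+5·1050=6951
i=10: T(10,3)=255+3·3025=9330 | T(10,4)=3025+4·7770=34105 | T(10,5)=7770+5·6951=42525
Read S(10,3) = 9330, S(10,4) = 34105, S(10,5) = 42525.

9330, 34105, 42525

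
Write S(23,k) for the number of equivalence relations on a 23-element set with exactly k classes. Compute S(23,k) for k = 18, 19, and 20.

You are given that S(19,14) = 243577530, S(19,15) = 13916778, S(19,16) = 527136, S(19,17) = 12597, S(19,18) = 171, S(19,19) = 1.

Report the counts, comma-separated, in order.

2364885369, 79781779, 1859550

i=20: T(20,15)=243577530+15·13916778=452329200 | T(20,16)=13916778+16·527136=22350954 | T(20,17)=527136+17·12597=741285 | T(20,18)=12597+18·171=15675 | T(20,19)=171+19·1=190 | T(20,20)=1+20·0=1
i=21: T(21,16)=452329200+16·22350954=809944464 | T(21,17)=22350954+17·741285=34952799 | T(21,18)=741285+18·15675=1023435 | T(21,19)=15675+19·190=19285 | T(21,20)=190+20·1=210
i=22: T(22,17)=809944464+17·34952799=1404142047 | T(22,18)=34952799+18·1023435=53374629 | T(22,19)=1023435+19·19285=1389850 | T(22,20)=19285+20·210=23485
i=23: T(23,18)=1404142047+18·53374629=2364885369 | T(23,19)=53374629+19·1389850=79781779 | T(23,20)=1389850+20·23485=1859550
Read S(23,18) = 2364885369, S(23,19) = 79781779, S(23,20) = 1859550.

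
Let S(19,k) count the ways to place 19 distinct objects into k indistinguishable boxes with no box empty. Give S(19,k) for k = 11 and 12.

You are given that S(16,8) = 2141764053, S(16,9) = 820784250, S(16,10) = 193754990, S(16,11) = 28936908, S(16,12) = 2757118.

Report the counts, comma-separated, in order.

129413217791, 23466951300

row 17: T[17][9]=9·820784250+2141764053=9528822303  T[17][10]=10·193754990+820784250=2758334150  T[17][11]=11·28936908+193754990=512060978  T[17][12]=12·2757118+28936908=62022324
row 18: T[18][10]=10·2758334150+9528822303=37112163803  T[18][11]=11·512060978+2758334150=8391004908  T[18][12]=12·62022324+512060978=1256328866
row 19: T[19][11]=11·8391004908+37112163803=129413217791  T[19][12]=12·1256328866+8391004908=23466951300
Read S(19,11) = 129413217791, S(19,12) = 23466951300.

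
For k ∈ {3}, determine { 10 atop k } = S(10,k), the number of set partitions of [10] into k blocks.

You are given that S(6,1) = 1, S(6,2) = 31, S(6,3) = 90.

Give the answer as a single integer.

i=7: T(7,1)=0+1·1=1 | T(7,2)=1+2·31=63 | T(7,3)=31+3·90=301
i=8: T(8,1)=0+1·1=1 | T(8,2)=1+2·63=127 | T(8,3)=63+3·301=966
i=9: T(9,2)=1+2·127=255 | T(9,3)=127+3·966=3025
i=10: T(10,3)=255+3·3025=9330
Read S(10,3) = 9330.

9330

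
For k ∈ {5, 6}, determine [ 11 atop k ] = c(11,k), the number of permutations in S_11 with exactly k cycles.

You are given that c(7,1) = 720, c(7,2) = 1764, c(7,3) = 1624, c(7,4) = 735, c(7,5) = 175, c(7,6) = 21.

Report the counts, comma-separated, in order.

@8  (8,2):1764·7+720→13068, (8,3):1624·7+1764→13132, (8,4):735·7+1624→6769, (8,5):175·7+735→1960, (8,6):21·7+175→322
@9  (9,3):13132·8+13068→118124, (9,4):6769·8+13132→67284, (9,5):1960·8+6769→22449, (9,6):322·8+1960→4536
@10  (10,4):67284·9+118124→723680, (10,5):22449·9+67284→269325, (10,6):4536·9+22449→63273
@11  (11,5):269325·10+723680→3416930, (11,6):63273·10+269325→902055
Read c(11,5) = 3416930, c(11,6) = 902055.

3416930, 902055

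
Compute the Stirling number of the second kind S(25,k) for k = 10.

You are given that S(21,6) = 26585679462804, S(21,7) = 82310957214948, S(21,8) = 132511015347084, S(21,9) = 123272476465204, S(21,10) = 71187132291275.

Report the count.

[22] T[22,7]:7*82310957214948+26585679462804=602762379967440 · T[22,8]:8*132511015347084+82310957214948=1142399079991620 · T[22,9]:9*123272476465204+132511015347084=1241963303533920 · T[22,10]:10*71187132291275+123272476465204=835143799377954
[23] T[23,8]:8*1142399079991620+602762379967440=9741955019900400 · T[23,9]:9*1241963303533920+1142399079991620=12320068811796900 · T[23,10]:10*835143799377954+1241963303533920=9593401297313460
[24] T[24,9]:9*12320068811796900+9741955019900400=120622574326072500 · T[24,10]:10*9593401297313460+12320068811796900=108254081784931500
[25] T[25,10]:10*108254081784931500+120622574326072500=1203163392175387500
Read S(25,10) = 1203163392175387500.

1203163392175387500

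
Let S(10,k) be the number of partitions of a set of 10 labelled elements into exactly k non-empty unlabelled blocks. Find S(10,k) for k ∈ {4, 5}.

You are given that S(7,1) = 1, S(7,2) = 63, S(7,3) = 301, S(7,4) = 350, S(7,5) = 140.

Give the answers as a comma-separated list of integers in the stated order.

row 8: T[8][2]=2·63+1=127  T[8][3]=3·301+63=966  T[8][4]=4·350+301=1701  T[8][5]=5·140+350=1050
row 9: T[9][3]=3·966+127=3025  T[9][4]=4·1701+966=7770  T[9][5]=5·1050+1701=6951
row 10: T[10][4]=4·7770+3025=34105  T[10][5]=5·6951+7770=42525
Read S(10,4) = 34105, S(10,5) = 42525.

34105, 42525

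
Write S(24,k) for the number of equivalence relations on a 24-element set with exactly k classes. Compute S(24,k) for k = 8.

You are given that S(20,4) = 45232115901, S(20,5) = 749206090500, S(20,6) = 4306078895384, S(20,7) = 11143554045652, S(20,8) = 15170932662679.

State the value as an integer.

@21  (21,5):749206090500·5+45232115901→3791262568401, (21,6):4306078895384·6+749206090500→26585679462804, (21,7):11143554045652·7+4306078895384→82310957214948, (21,8):15170932662679·8+11143554045652→132511015347084
@22  (22,6):26585679462804·6+3791262568401→163305339345225, (22,7):82310957214948·7+26585679462804→602762379967440, (22,8):132511015347084·8+82310957214948→1142399079991620
@23  (23,7):602762379967440·7+163305339345225→4382641999117305, (23,8):1142399079991620·8+602762379967440→9741955019900400
@24  (24,8):9741955019900400·8+4382641999117305→82318282158320505
Read S(24,8) = 82318282158320505.

82318282158320505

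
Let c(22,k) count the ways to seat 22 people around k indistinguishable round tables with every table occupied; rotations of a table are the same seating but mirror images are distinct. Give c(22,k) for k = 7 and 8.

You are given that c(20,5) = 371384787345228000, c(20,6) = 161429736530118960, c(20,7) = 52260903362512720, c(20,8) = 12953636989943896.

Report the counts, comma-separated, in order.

28939583397335447760, 7744654310169576800

row 21: T[21][6]=20·161429736530118960+371384787345228000=3599979517947607200  T[21][7]=20·52260903362512720+161429736530118960=1206647803780373360  T[21][8]=20·12953636989943896+52260903362512720=311333643161390640
row 22: T[22][7]=21·1206647803780373360+3599979517947607200=28939583397335447760  T[22][8]=21·311333643161390640+1206647803780373360=7744654310169576800
Read c(22,7) = 28939583397335447760, c(22,8) = 7744654310169576800.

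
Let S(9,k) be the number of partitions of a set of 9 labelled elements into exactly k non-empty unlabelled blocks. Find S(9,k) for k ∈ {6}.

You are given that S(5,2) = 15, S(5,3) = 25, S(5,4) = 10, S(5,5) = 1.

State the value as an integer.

row 6: T[6][3]=3·25+15=90  T[6][4]=4·10+25=65  T[6][5]=5·1+10=15  T[6][6]=6·0+1=1
row 7: T[7][4]=4·65+90=350  T[7][5]=5·15+65=140  T[7][6]=6·1+15=21
row 8: T[8][5]=5·140+350=1050  T[8][6]=6·21+140=266
row 9: T[9][6]=6·266+1050=2646
Read S(9,6) = 2646.

2646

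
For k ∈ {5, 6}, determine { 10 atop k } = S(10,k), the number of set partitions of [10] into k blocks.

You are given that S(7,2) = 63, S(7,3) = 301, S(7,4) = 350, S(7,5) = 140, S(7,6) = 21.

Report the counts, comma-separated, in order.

42525, 22827

@8  (8,3):301·3+63→966, (8,4):350·4+301→1701, (8,5):140·5+350→1050, (8,6):21·6+140→266
@9  (9,4):1701·4+966→7770, (9,5):1050·5+1701→6951, (9,6):266·6+1050→2646
@10  (10,5):6951·5+7770→42525, (10,6):2646·6+6951→22827
Read S(10,5) = 42525, S(10,6) = 22827.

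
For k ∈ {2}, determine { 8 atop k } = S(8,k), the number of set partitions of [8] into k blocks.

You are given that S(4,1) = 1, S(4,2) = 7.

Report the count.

r5: T_5,1=1×1+0=1; T_5,2=2×7+1=15
r6: T_6,1=1×1+0=1; T_6,2=2×15+1=31
r7: T_7,1=1×1+0=1; T_7,2=2×31+1=63
r8: T_8,2=2×63+1=127
Read S(8,2) = 127.

127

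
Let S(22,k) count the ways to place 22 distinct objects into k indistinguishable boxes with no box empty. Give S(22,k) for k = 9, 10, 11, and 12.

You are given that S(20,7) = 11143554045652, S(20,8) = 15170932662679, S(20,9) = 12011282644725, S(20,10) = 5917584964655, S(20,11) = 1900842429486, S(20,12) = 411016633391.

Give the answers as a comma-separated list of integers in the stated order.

1241963303533920, 835143799377954, 366282500870286, 108823356051137

row 21: T[21][8]=8·15170932662679+11143554045652=132511015347084  T[21][9]=9·12011282644725+15170932662679=123272476465204  T[21][10]=10·5917584964655+12011282644725=71187132291275  T[21][11]=11·1900842429486+5917584964655=26826851689001  T[21][12]=12·411016633391+1900842429486=6833042030178
row 22: T[22][9]=9·123272476465204+132511015347084=1241963303533920  T[22][10]=10·71187132291275+123272476465204=835143799377954  T[22][11]=11·26826851689001+71187132291275=366282500870286  T[22][12]=12·6833042030178+26826851689001=108823356051137
Read S(22,9) = 1241963303533920, S(22,10) = 835143799377954, S(22,11) = 366282500870286, S(22,12) = 108823356051137.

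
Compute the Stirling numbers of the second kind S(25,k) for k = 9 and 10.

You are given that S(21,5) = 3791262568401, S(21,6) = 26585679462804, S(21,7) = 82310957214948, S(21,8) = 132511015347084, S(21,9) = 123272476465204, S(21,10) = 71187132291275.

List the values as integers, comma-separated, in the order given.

@22  (22,6):26585679462804·6+3791262568401→163305339345225, (22,7):82310957214948·7+26585679462804→602762379967440, (22,8):132511015347084·8+82310957214948→1142399079991620, (22,9):123272476465204·9+132511015347084→1241963303533920, (22,10):71187132291275·10+123272476465204→835143799377954
@23  (23,7):602762379967440·7+163305339345225→4382641999117305, (23,8):1142399079991620·8+602762379967440→9741955019900400, (23,9):1241963303533920·9+1142399079991620→12320068811796900, (23,10):835143799377954·10+1241963303533920→9593401297313460
@24  (24,8):9741955019900400·8+4382641999117305→82318282158320505, (24,9):12320068811796900·9+9741955019900400→120622574326072500, (24,10):9593401297313460·10+12320068811796900→108254081784931500
@25  (25,9):120622574326072500·9+82318282158320505→1167921451092973005, (25,10):108254081784931500·10+120622574326072500→1203163392175387500
Read S(25,9) = 1167921451092973005, S(25,10) = 1203163392175387500.

1167921451092973005, 1203163392175387500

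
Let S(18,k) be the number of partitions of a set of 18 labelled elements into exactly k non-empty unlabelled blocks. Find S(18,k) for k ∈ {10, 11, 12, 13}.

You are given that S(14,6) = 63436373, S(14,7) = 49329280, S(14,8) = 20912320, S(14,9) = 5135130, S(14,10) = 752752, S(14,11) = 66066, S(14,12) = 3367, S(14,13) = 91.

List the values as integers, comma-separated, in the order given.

@15  (15,7):49329280·7+63436373→408741333, (15,8):20912320·8+49329280→216627840, (15,9):5135130·9+20912320→67128490, (15,10):752752·10+5135130→12662650, (15,11):66066·11+752752→1479478, (15,12):3367·12+66066→106470, (15,13):91·13+3367→4550
@16  (16,8):216627840·8+408741333→2141764053, (16,9):67128490·9+216627840→820784250, (16,10):12662650·10+67128490→193754990, (16,11):1479478·11+12662650→28936908, (16,12):106470·12+1479478→2757118, (16,13):4550·13+106470→165620
@17  (17,9):820784250·9+2141764053→9528822303, (17,10):193754990·10+820784250→2758334150, (17,11):28936908·11+193754990→512060978, (17,12):2757118·12+28936908→62022324, (17,13):165620·13+2757118→4910178
@18  (18,10):2758334150·10+9528822303→37112163803, (18,11):512060978·11+2758334150→8391004908, (18,12):62022324·12+512060978→1256328866, (18,13):4910178·13+62022324→125854638
Read S(18,10) = 37112163803, S(18,11) = 8391004908, S(18,12) = 1256328866, S(18,13) = 125854638.

37112163803, 8391004908, 1256328866, 125854638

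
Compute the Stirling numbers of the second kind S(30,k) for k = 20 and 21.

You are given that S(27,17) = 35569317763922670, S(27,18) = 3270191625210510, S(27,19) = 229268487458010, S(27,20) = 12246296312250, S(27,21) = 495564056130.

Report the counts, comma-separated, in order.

row 28: T[28][18]=18·3270191625210510+35569317763922670=94432767017711850  T[28][19]=19·229268487458010+3270191625210510=7626292886912700  T[28][20]=20·12246296312250+229268487458010=474194413703010  T[28][21]=21·495564056130+12246296312250=22653141490980
row 29: T[29][19]=19·7626292886912700+94432767017711850=239332331869053150  T[29][20]=20·474194413703010+7626292886912700=17110181160972900  T[29][21]=21·22653141490980+474194413703010=949910385013590
row 30: T[30][20]=20·17110181160972900+239332331869053150=581535955088511150  T[30][21]=21·949910385013590+17110181160972900=37058299246258290
Read S(30,20) = 581535955088511150, S(30,21) = 37058299246258290.

581535955088511150, 37058299246258290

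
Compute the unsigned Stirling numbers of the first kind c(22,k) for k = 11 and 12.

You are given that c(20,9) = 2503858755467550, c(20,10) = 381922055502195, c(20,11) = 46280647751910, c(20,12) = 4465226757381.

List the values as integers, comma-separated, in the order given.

37600535086859745, 4154823851430525

row 21: T[21][10]=20·381922055502195+2503858755467550=10142299865511450  T[21][11]=20·46280647751910+381922055502195=1307535010540395  T[21][12]=20·4465226757381+46280647751910=135585182899530
row 22: T[22][11]=21·1307535010540395+10142299865511450=37600535086859745  T[22][12]=21·135585182899530+1307535010540395=4154823851430525
Read c(22,11) = 37600535086859745, c(22,12) = 4154823851430525.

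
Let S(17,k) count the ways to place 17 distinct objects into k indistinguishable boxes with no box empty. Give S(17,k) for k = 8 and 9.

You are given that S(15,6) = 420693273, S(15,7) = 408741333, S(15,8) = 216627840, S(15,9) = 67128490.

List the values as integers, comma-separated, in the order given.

row 16: T[16][7]=7·408741333+420693273=3281882604  T[16][8]=8·216627840+408741333=2141764053  T[16][9]=9·67128490+216627840=820784250
row 17: T[17][8]=8·2141764053+3281882604=20415995028  T[17][9]=9·820784250+2141764053=9528822303
Read S(17,8) = 20415995028, S(17,9) = 9528822303.

20415995028, 9528822303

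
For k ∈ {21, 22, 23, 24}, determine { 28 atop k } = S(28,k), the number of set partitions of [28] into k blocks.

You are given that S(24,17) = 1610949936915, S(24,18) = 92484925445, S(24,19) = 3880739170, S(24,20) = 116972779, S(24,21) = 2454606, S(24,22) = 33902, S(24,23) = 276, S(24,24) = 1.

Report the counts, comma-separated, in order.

22653141490980, 825906183960, 22693687380, 460192005

r25: T_25,18=18×92484925445+1610949936915=3275678594925; T_25,19=19×3880739170+92484925445=166218969675; T_25,20=20×116972779+3880739170=6220194750; T_25,21=21×2454606+116972779=168519505; T_25,22=22×33902+2454606=3200450; T_25,23=23×276+33902=40250; T_25,24=24×1+276=300
r26: T_26,19=19×166218969675+3275678594925=6433839018750; T_26,20=20×6220194750+166218969675=290622864675; T_26,21=21×168519505+6220194750=9759104355; T_26,22=22×3200450+168519505=238929405; T_26,23=23×40250+3200450=4126200; T_26,24=24×300+40250=47450
r27: T_27,20=20×290622864675+6433839018750=12246296312250; T_27,21=21×9759104355+290622864675=495564056130; T_27,22=22×238929405+9759104355=15015551265; T_27,23=23×4126200+238929405=333832005; T_27,24=24×47450+4126200=5265000
r28: T_28,21=21×495564056130+12246296312250=22653141490980; T_28,22=22×15015551265+495564056130=825906183960; T_28,23=23×333832005+15015551265=22693687380; T_28,24=24×5265000+333832005=460192005
Read S(28,21) = 22653141490980, S(28,22) = 825906183960, S(28,23) = 22693687380, S(28,24) = 460192005.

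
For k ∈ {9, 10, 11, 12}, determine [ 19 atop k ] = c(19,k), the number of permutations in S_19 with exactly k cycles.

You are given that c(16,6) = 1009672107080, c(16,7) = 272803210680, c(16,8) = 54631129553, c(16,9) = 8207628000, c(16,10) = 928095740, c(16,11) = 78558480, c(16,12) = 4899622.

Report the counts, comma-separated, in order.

r17: T_17,7=16×272803210680+1009672107080=5374523477960; T_17,8=16×54631129553+272803210680=1146901283528; T_17,9=16×8207628000+54631129553=185953177553; T_17,10=16×928095740+8207628000=23057159840; T_17,11=16×78558480+928095740=2185031420; T_17,12=16×4899622+78558480=156952432
r18: T_18,8=17×1146901283528+5374523477960=24871845297936; T_18,9=17×185953177553+1146901283528=4308105301929; T_18,10=17×23057159840+185953177553=577924894833; T_18,11=17×2185031420+23057159840=60202693980; T_18,12=17×156952432+2185031420=4853222764
r19: T_19,9=18×4308105301929+24871845297936=102417740732658; T_19,10=18×577924894833+4308105301929=14710753408923; T_19,11=18×60202693980+577924894833=1661573386473; T_19,12=18×4853222764+60202693980=147560703732
Read c(19,9) = 102417740732658, c(19,10) = 14710753408923, c(19,11) = 1661573386473, c(19,12) = 147560703732.

102417740732658, 14710753408923, 1661573386473, 147560703732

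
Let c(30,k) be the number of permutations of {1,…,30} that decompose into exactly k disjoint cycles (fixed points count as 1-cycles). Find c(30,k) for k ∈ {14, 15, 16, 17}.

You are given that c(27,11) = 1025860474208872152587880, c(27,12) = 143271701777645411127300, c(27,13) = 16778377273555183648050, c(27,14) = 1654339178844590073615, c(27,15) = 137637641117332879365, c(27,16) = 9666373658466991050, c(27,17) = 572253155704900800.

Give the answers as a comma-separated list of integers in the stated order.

88776380550648116217781890, 8459574446076318147830625, 691254538651580660999025, 48487623689430693038025

row 28: T[28][12]=27·143271701777645411127300+1025860474208872152587880=4894196422205298253024980  T[28][13]=27·16778377273555183648050+143271701777645411127300=596287888163635369624650  T[28][14]=27·1654339178844590073615+16778377273555183648050=61445535102359115635655  T[28][15]=27·137637641117332879365+1654339178844590073615=5370555489012577816470  T[28][16]=27·9666373658466991050+137637641117332879365=398629729895941637715  T[28][17]=27·572253155704900800+9666373658466991050=25117208862499312650
row 29: T[29][13]=28·596287888163635369624650+4894196422205298253024980=21590257290787088602515180  T[29][14]=28·61445535102359115635655+596287888163635369624650=2316762871029690607422990  T[29][15]=28·5370555489012577816470+61445535102359115635655=211821088794711294496815  T[29][16]=28·398629729895941637715+5370555489012577816470=16532187926098943672490  T[29][17]=28·25117208862499312650+398629729895941637715=1101911578045922391915
row 30: T[30][14]=29·2316762871029690607422990+21590257290787088602515180=88776380550648116217781890  T[30][15]=29·211821088794711294496815+2316762871029690607422990=8459574446076318147830625  T[30][16]=29·16532187926098943672490+211821088794711294496815=691254538651580660999025  T[30][17]=29·1101911578045922391915+16532187926098943672490=48487623689430693038025
Read c(30,14) = 88776380550648116217781890, c(30,15) = 8459574446076318147830625, c(30,16) = 691254538651580660999025, c(30,17) = 48487623689430693038025.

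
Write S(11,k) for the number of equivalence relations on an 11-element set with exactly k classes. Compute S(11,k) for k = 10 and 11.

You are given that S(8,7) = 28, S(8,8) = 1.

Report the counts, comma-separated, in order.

i=9: T(9,8)=28+8·1=36 | T(9,9)=1+9·0=1
i=10: T(10,9)=36+9·1=45 | T(10,10)=1+10·0=1
i=11: T(11,10)=45+10·1=55 | T(11,11)=1+11·0=1
Read S(11,10) = 55, S(11,11) = 1.

55, 1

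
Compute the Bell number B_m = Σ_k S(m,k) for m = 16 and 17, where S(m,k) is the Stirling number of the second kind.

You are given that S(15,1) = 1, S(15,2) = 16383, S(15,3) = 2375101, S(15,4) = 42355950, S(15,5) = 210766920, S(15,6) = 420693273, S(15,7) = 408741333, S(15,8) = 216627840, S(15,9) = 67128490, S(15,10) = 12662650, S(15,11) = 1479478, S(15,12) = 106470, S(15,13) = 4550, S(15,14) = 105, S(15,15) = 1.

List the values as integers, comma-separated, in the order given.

10480142147, 82864869804

@16  (16,1):1·1+0→1, (16,2):16383·2+1→32767, (16,3):2375101·3+16383→7141686, (16,4):42355950·4+2375101→171798901, (16,5):210766920·5+42355950→1096190550, (16,6):420693273·6+210766920→2734926558, (16,7):408741333·7+420693273→3281882604, (16,8):216627840·8+408741333→2141764053, (16,9):67128490·9+216627840→820784250, (16,10):12662650·10+67128490→193754990, (16,11):1479478·11+12662650→28936908, (16,12):106470·12+1479478→2757118, (16,13):4550·13+106470→165620, (16,14):105·14+4550→6020, (16,15):1·15+105→120, (16,16):0·16+1→1
@17  (17,1):1·1+0→1, (17,2):32767·2+1→65535, (17,3):7141686·3+32767→21457825, (17,4):171798901·4+7141686→694337290, (17,5):1096190550·5+171798901→5652751651, (17,6):2734926558·6+1096190550→17505749898, (17,7):3281882604·7+2734926558→25708104786, (17,8):2141764053·8+3281882604→20415995028, (17,9):820784250·9+2141764053→9528822303, (17,10):193754990·10+820784250→2758334150, (17,11):28936908·11+193754990→512060978, (17,12):2757118·12+28936908→62022324, (17,13):165620·13+2757118→4910178, (17,14):6020·14+165620→249900, (17,15):120·15+6020→7820, (17,16):1·16+120→136, (17,17):0·17+1→1
B_16 = ΣS(16,k) = 1+32767+7141686+171798901+1096190550+2734926558+3281882604+2141764053+820784250+193754990+28936908+2757118+165620+6020+120+1 = 10480142147
B_17 = ΣS(17,k) = 1+65535+21457825+694337290+5652751651+17505749898+25708104786+20415995028+9528822303+2758334150+512060978+62022324+4910178+249900+7820+136+1 = 82864869804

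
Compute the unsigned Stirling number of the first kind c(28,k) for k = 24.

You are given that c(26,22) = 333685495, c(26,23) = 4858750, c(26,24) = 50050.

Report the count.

626334345

row 27: T[27][23]=26·4858750+333685495=460012995  T[27][24]=26·50050+4858750=6160050
row 28: T[28][24]=27·6160050+460012995=626334345
Read c(28,24) = 626334345.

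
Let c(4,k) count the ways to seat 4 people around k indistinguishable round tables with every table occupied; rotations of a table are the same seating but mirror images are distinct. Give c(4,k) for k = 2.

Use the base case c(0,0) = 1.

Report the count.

11

[1] T[1,1]:0*0+1=1
[2] T[2,1]:1*1+0=1 · T[2,2]:1*0+1=1
[3] T[3,1]:2*1+0=2 · T[3,2]:2*1+1=3
[4] T[4,2]:3*3+2=11
Read c(4,2) = 11.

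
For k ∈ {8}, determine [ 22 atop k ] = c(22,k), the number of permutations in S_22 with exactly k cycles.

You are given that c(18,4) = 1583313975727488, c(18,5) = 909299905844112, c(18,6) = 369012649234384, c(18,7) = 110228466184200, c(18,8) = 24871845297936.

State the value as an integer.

i=19: T(19,5)=1583313975727488+18·909299905844112=17950712280921504 | T(19,6)=909299905844112+18·369012649234384=7551527592063024 | T(19,7)=369012649234384+18·110228466184200=2353125040549984 | T(19,8)=110228466184200+18·24871845297936=557921681547048
i=20: T(20,6)=17950712280921504+19·7551527592063024=161429736530118960 | T(20,7)=7551527592063024+19·2353125040549984=52260903362512720 | T(20,8)=2353125040549984+19·557921681547048=12953636989943896
i=21: T(21,7)=161429736530118960+20·52260903362512720=1206647803780373360 | T(21,8)=52260903362512720+20·12953636989943896=311333643161390640
i=22: T(22,8)=1206647803780373360+21·311333643161390640=7744654310169576800
Read c(22,8) = 7744654310169576800.

7744654310169576800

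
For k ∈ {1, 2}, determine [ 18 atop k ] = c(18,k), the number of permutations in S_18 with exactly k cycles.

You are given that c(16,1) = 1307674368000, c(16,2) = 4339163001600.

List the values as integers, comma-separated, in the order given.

355687428096000, 1223405590579200

@17  (17,1):1307674368000·16+0→20922789888000, (17,2):4339163001600·16+1307674368000→70734282393600
@18  (18,1):20922789888000·17+0→355687428096000, (18,2):70734282393600·17+20922789888000→1223405590579200
Read c(18,1) = 355687428096000, c(18,2) = 1223405590579200.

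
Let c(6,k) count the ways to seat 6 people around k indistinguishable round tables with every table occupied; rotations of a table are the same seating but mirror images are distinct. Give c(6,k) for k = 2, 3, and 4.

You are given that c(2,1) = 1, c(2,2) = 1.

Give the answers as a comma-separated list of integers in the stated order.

274, 225, 85

@3  (3,1):1·2+0→2, (3,2):1·2+1→3, (3,3):0·2+1→1
@4  (4,1):2·3+0→6, (4,2):3·3+2→11, (4,3):1·3+3→6, (4,4):0·3+1→1
@5  (5,1):6·4+0→24, (5,2):11·4+6→50, (5,3):6·4+11→35, (5,4):1·4+6→10
@6  (6,2):50·5+24→274, (6,3):35·5+50→225, (6,4):10·5+35→85
Read c(6,2) = 274, c(6,3) = 225, c(6,4) = 85.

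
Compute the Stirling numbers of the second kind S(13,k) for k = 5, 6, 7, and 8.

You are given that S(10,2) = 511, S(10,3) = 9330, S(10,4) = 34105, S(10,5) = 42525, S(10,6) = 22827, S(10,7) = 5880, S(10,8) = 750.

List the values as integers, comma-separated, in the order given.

i=11: T(11,3)=511+3·9330=28501 | T(11,4)=9330+4·34105=145750 | T(11,5)=34105+5·42525=246730 | T(11,6)=42525+6·22827=179487 | T(11,7)=22827+7·5880=63987 | T(11,8)=5880+8·750=11880
i=12: T(12,4)=28501+4·145750=611501 | T(12,5)=145750+5·246730=1379400 | T(12,6)=246730+6·179487=1323652 | T(12,7)=179487+7·63987=627396 | T(12,8)=63987+8·11880=159027
i=13: T(13,5)=611501+5·1379400=7508501 | T(13,6)=1379400+6·1323652=9321312 | T(13,7)=1323652+7·627396=5715424 | T(13,8)=627396+8·159027=1899612
Read S(13,5) = 7508501, S(13,6) = 9321312, S(13,7) = 5715424, S(13,8) = 1899612.

7508501, 9321312, 5715424, 1899612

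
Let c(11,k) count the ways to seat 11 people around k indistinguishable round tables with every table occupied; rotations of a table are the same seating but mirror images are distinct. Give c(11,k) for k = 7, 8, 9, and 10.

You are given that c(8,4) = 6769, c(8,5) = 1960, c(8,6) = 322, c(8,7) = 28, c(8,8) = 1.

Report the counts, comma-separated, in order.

[9] T[9,5]:8*1960+6769=22449 · T[9,6]:8*322+1960=4536 · T[9,7]:8*28+322=546 · T[9,8]:8*1+28=36 · T[9,9]:8*0+1=1
[10] T[10,6]:9*4536+22449=63273 · T[10,7]:9*546+4536=9450 · T[10,8]:9*36+546=870 · T[10,9]:9*1+36=45 · T[10,10]:9*0+1=1
[11] T[11,7]:10*9450+63273=157773 · T[11,8]:10*870+9450=18150 · T[11,9]:10*45+870=1320 · T[11,10]:10*1+45=55
Read c(11,7) = 157773, c(11,8) = 18150, c(11,9) = 1320, c(11,10) = 55.

157773, 18150, 1320, 55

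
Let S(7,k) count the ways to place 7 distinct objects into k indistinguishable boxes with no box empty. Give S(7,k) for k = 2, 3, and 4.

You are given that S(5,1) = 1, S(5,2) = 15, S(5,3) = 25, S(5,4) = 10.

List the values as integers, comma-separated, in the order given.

63, 301, 350

[6] T[6,1]:1*1+0=1 · T[6,2]:2*15+1=31 · T[6,3]:3*25+15=90 · T[6,4]:4*10+25=65
[7] T[7,2]:2*31+1=63 · T[7,3]:3*90+31=301 · T[7,4]:4*65+90=350
Read S(7,2) = 63, S(7,3) = 301, S(7,4) = 350.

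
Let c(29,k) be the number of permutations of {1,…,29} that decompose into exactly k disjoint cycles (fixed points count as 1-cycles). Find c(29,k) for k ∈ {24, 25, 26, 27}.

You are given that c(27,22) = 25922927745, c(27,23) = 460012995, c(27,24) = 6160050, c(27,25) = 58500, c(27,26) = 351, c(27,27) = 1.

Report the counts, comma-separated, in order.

55880640270, 843041745, 9642906, 78561

row 28: T[28][23]=27·460012995+25922927745=38343278610  T[28][24]=27·6160050+460012995=626334345  T[28][25]=27·58500+6160050=7739550  T[28][26]=27·351+58500=67977  T[28][27]=27·1+351=378
row 29: T[29][24]=28·626334345+38343278610=55880640270  T[29][25]=28·7739550+626334345=843041745  T[29][26]=28·67977+7739550=9642906  T[29][27]=28·378+67977=78561
Read c(29,24) = 55880640270, c(29,25) = 843041745, c(29,26) = 9642906, c(29,27) = 78561.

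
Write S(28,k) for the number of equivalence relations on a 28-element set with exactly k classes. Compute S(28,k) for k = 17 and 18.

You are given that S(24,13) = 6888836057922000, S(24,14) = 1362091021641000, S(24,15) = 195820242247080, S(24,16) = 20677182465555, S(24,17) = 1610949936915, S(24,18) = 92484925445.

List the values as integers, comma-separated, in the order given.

[25] T[25,14]:14*1362091021641000+6888836057922000=25958110360896000 · T[25,15]:15*195820242247080+1362091021641000=4299394655347200 · T[25,16]:16*20677182465555+195820242247080=526655161695960 · T[25,17]:17*1610949936915+20677182465555=48063331393110 · T[25,18]:18*92484925445+1610949936915=3275678594925
[26] T[26,15]:15*4299394655347200+25958110360896000=90449030191104000 · T[26,16]:16*526655161695960+4299394655347200=12725877242482560 · T[26,17]:17*48063331393110+526655161695960=1343731795378830 · T[26,18]:18*3275678594925+48063331393110=107025546101760
[27] T[27,16]:16*12725877242482560+90449030191104000=294063066070824960 · T[27,17]:17*1343731795378830+12725877242482560=35569317763922670 · T[27,18]:18*107025546101760+1343731795378830=3270191625210510
[28] T[28,17]:17*35569317763922670+294063066070824960=898741468057510350 · T[28,18]:18*3270191625210510+35569317763922670=94432767017711850
Read S(28,17) = 898741468057510350, S(28,18) = 94432767017711850.

898741468057510350, 94432767017711850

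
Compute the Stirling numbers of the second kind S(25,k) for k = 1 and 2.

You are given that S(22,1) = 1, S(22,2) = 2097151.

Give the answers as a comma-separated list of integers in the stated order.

1, 16777215

[23] T[23,1]:1*1+0=1 · T[23,2]:2*2097151+1=4194303
[24] T[24,1]:1*1+0=1 · T[24,2]:2*4194303+1=8388607
[25] T[25,1]:1*1+0=1 · T[25,2]:2*8388607+1=16777215
Read S(25,1) = 1, S(25,2) = 16777215.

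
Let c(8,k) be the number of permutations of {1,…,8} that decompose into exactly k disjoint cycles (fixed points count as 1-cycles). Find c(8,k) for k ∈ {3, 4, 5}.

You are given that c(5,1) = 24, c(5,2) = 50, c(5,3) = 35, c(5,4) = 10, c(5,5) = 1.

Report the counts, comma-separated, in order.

13132, 6769, 1960

row 6: T[6][1]=5·24+0=120  T[6][2]=5·50+24=274  T[6][3]=5·35+50=225  T[6][4]=5·10+35=85  T[6][5]=5·1+10=15
row 7: T[7][2]=6·274+120=1764  T[7][3]=6·225+274=1624  T[7][4]=6·85+225=735  T[7][5]=6·15+85=175
row 8: T[8][3]=7·1624+1764=13132  T[8][4]=7·735+1624=6769  T[8][5]=7·175+735=1960
Read c(8,3) = 13132, c(8,4) = 6769, c(8,5) = 1960.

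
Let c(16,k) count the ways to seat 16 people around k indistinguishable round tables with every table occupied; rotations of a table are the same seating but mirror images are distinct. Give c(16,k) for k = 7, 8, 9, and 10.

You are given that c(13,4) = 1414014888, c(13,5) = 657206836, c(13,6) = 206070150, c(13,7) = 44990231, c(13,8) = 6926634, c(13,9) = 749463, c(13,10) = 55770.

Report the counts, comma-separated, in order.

i=14: T(14,5)=1414014888+13·657206836=9957703756 | T(14,6)=657206836+13·206070150=3336118786 | T(14,7)=206070150+13·44990231=790943153 | T(14,8)=44990231+13·6926634=135036473 | T(14,9)=6926634+13·749463=16669653 | T(14,10)=749463+13·55770=1474473
i=15: T(15,6)=9957703756+14·3336118786=56663366760 | T(15,7)=3336118786+14·790943153=14409322928 | T(15,8)=790943153+14·135036473=2681453775 | T(15,9)=135036473+14·16669653=368411615 | T(15,10)=16669653+14·1474473=37312275
i=16: T(16,7)=56663366760+15·14409322928=272803210680 | T(16,8)=14409322928+15·2681453775=54631129553 | T(16,9)=2681453775+15·368411615=8207628000 | T(16,10)=368411615+15·37312275=928095740
Read c(16,7) = 272803210680, c(16,8) = 54631129553, c(16,9) = 8207628000, c(16,10) = 928095740.

272803210680, 54631129553, 8207628000, 928095740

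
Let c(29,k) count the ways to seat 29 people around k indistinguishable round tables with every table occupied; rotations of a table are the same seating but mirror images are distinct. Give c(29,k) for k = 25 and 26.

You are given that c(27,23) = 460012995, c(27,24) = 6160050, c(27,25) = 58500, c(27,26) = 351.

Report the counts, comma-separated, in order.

row 28: T[28][24]=27·6160050+460012995=626334345  T[28][25]=27·58500+6160050=7739550  T[28][26]=27·351+58500=67977
row 29: T[29][25]=28·7739550+626334345=843041745  T[29][26]=28·67977+7739550=9642906
Read c(29,25) = 843041745, c(29,26) = 9642906.

843041745, 9642906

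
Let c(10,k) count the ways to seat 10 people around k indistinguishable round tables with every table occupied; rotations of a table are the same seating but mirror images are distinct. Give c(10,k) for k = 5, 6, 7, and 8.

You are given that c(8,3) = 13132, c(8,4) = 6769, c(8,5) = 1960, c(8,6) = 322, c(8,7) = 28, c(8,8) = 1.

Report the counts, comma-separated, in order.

269325, 63273, 9450, 870

row 9: T[9][4]=8·6769+13132=67284  T[9][5]=8·1960+6769=22449  T[9][6]=8·322+1960=4536  T[9][7]=8·28+322=546  T[9][8]=8·1+28=36
row 10: T[10][5]=9·22449+67284=269325  T[10][6]=9·4536+22449=63273  T[10][7]=9·546+4536=9450  T[10][8]=9·36+546=870
Read c(10,5) = 269325, c(10,6) = 63273, c(10,7) = 9450, c(10,8) = 870.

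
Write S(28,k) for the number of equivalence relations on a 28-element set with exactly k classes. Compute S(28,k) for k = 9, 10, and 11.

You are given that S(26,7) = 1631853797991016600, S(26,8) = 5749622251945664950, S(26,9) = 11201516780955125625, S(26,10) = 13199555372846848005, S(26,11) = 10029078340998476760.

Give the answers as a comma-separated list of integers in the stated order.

r27: T_27,8=8×5749622251945664950+1631853797991016600=47628831813556336200; T_27,9=9×11201516780955125625+5749622251945664950=106563273280541795575; T_27,10=10×13199555372846848005+11201516780955125625=143197070509423605675; T_27,11=11×10029078340998476760+13199555372846848005=123519417123830092365
r28: T_28,9=9×106563273280541795575+47628831813556336200=1006698291338432496375; T_28,10=10×143197070509423605675+106563273280541795575=1538533978374777852325; T_28,11=11×123519417123830092365+143197070509423605675=1501910658871554621690
Read S(28,9) = 1006698291338432496375, S(28,10) = 1538533978374777852325, S(28,11) = 1501910658871554621690.

1006698291338432496375, 1538533978374777852325, 1501910658871554621690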